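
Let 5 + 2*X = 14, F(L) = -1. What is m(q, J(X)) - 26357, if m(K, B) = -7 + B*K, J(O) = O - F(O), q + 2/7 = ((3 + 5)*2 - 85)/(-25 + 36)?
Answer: -369601/14 ≈ -26400.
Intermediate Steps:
X = 9/2 (X = -5/2 + (½)*14 = -5/2 + 7 = 9/2 ≈ 4.5000)
q = -505/77 (q = -2/7 + ((3 + 5)*2 - 85)/(-25 + 36) = -2/7 + (8*2 - 85)/11 = -2/7 + (16 - 85)*(1/11) = -2/7 - 69*1/11 = -2/7 - 69/11 = -505/77 ≈ -6.5584)
J(O) = 1 + O (J(O) = O - 1*(-1) = O + 1 = 1 + O)
m(q, J(X)) - 26357 = (-7 + (1 + 9/2)*(-505/77)) - 26357 = (-7 + (11/2)*(-505/77)) - 26357 = (-7 - 505/14) - 26357 = -603/14 - 26357 = -369601/14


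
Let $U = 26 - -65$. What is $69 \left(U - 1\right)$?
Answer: $6210$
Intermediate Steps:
$U = 91$ ($U = 26 + 65 = 91$)
$69 \left(U - 1\right) = 69 \left(91 - 1\right) = 69 \cdot 90 = 6210$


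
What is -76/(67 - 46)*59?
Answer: -4484/21 ≈ -213.52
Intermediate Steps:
-76/(67 - 46)*59 = -76/21*59 = -4484/21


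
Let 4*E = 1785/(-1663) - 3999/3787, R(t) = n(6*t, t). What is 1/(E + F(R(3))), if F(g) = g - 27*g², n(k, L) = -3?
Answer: -6297781/1552606659 ≈ -0.0040563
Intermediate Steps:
R(t) = -3
E = -3352533/6297781 (E = (1785/(-1663) - 3999/3787)/4 = (1785*(-1/1663) - 3999*1/3787)/4 = (-1785/1663 - 3999/3787)/4 = (¼)*(-13410132/6297781) = -3352533/6297781 ≈ -0.53234)
1/(E + F(R(3))) = 1/(-3352533/6297781 - 3*(1 - 27*(-3))) = 1/(-3352533/6297781 - 3*(1 + 81)) = 1/(-3352533/6297781 - 3*82) = 1/(-3352533/6297781 - 246) = 1/(-1552606659/6297781) = -6297781/1552606659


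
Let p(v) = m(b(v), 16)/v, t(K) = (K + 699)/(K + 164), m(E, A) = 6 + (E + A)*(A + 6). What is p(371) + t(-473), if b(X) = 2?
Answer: 40372/114639 ≈ 0.35217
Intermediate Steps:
m(E, A) = 6 + (6 + A)*(A + E) (m(E, A) = 6 + (A + E)*(6 + A) = 6 + (6 + A)*(A + E))
t(K) = (699 + K)/(164 + K)
p(v) = 402/v (p(v) = (6 + 16² + 6*16 + 6*2 + 16*2)/v = (6 + 256 + 96 + 12 + 32)/v = 402/v)
p(371) + t(-473) = 402/371 + (699 - 473)/(164 - 473) = 402*(1/371) + 226/(-309) = 402/371 - 1/309*226 = 402/371 - 226/309 = 40372/114639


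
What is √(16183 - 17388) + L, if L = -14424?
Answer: -14424 + I*√1205 ≈ -14424.0 + 34.713*I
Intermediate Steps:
√(16183 - 17388) + L = √(16183 - 17388) - 14424 = √(-1205) - 14424 = I*√1205 - 14424 = -14424 + I*√1205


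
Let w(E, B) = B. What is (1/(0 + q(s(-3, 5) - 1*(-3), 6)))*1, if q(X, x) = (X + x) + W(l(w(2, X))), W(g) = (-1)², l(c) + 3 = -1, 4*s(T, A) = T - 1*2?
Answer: 4/35 ≈ 0.11429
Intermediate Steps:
s(T, A) = -½ + T/4 (s(T, A) = (T - 1*2)/4 = (T - 2)/4 = (-2 + T)/4 = -½ + T/4)
l(c) = -4 (l(c) = -3 - 1 = -4)
W(g) = 1
q(X, x) = 1 + X + x (q(X, x) = (X + x) + 1 = 1 + X + x)
(1/(0 + q(s(-3, 5) - 1*(-3), 6)))*1 = (1/(0 + (1 + ((-½ + (¼)*(-3)) - 1*(-3)) + 6)))*1 = (1/(0 + (1 + ((-½ - ¾) + 3) + 6)))*1 = (1/(0 + (1 + (-5/4 + 3) + 6)))*1 = (1/(0 + (1 + 7/4 + 6)))*1 = (1/(0 + 35/4))*1 = (1/(35/4))*1 = (1*(4/35))*1 = (4/35)*1 = 4/35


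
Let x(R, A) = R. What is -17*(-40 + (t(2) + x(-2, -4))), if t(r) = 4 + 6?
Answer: 544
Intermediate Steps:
t(r) = 10
-17*(-40 + (t(2) + x(-2, -4))) = -17*(-40 + (10 - 2)) = -17*(-40 + 8) = -17*(-32) = 544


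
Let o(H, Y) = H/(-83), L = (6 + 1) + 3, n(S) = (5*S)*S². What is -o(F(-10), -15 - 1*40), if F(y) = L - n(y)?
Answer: 5010/83 ≈ 60.361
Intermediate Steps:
n(S) = 5*S³
L = 10 (L = 7 + 3 = 10)
F(y) = 10 - 5*y³
o(H, Y) = -H/83 (o(H, Y) = H*(-1/83) = -H/83)
-o(F(-10), -15 - 1*40) = -(-1)*(10 - 5*(-10)³)/83 = -(-1)*(10 - 5*(-1000))/83 = -(-1)*(10 + 5000)/83 = -(-1)*5010/83 = -1*(-5010/83) = 5010/83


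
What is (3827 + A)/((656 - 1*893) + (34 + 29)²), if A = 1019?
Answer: 2423/1866 ≈ 1.2985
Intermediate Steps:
(3827 + A)/((656 - 1*893) + (34 + 29)²) = (3827 + 1019)/((656 - 1*893) + (34 + 29)²) = 4846/((656 - 893) + 63²) = 4846/(-237 + 3969) = 4846/3732 = 4846*(1/3732) = 2423/1866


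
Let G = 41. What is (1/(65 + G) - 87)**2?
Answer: 85026841/11236 ≈ 7567.4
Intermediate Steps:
(1/(65 + G) - 87)**2 = (1/(65 + 41) - 87)**2 = (1/106 - 87)**2 = (-9221/106)**2 = 85026841/11236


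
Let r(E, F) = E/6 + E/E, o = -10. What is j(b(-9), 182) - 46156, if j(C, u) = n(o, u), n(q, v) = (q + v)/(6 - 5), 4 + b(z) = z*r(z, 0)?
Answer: -45984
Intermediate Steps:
r(E, F) = 1 + E/6 (r(E, F) = E*(⅙) + 1 = E/6 + 1 = 1 + E/6)
b(z) = -4 + z*(1 + z/6)
n(q, v) = q + v (n(q, v) = (q + v)/1 = (q + v)*1 = q + v)
j(C, u) = -10 + u
j(b(-9), 182) - 46156 = (-10 + 182) - 46156 = 172 - 46156 = -45984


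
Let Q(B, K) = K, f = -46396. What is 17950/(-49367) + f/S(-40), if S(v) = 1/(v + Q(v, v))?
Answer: 183234488610/49367 ≈ 3.7117e+6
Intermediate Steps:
S(v) = 1/(2*v) (S(v) = 1/(v + v) = 1/(2*v))
17950/(-49367) + f/S(-40) = 17950/(-49367) - 46396/((1/2)/(-40)) = 17950*(-1/49367) - 46396/((1/2)*(-1/40)) = -17950/49367 - 46396/(-1/80) = -17950/49367 - 46396*(-80) = -17950/49367 + 3711680 = 183234488610/49367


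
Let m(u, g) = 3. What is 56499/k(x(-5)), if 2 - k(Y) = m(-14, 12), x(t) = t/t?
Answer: -56499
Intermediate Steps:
x(t) = 1
k(Y) = -1 (k(Y) = 2 - 1*3 = 2 - 3 = -1)
56499/k(x(-5)) = 56499/(-1) = 56499*(-1) = -56499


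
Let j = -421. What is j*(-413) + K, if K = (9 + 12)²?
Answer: 174314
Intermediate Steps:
K = 441 (K = 21² = 441)
j*(-413) + K = -421*(-413) + 441 = 173873 + 441 = 174314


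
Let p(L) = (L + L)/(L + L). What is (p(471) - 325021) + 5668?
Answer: -319352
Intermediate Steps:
p(L) = 1 (p(L) = (2*L)/((2*L)) = (2*L)*(1/(2*L)) = 1)
(p(471) - 325021) + 5668 = (1 - 325021) + 5668 = -325020 + 5668 = -319352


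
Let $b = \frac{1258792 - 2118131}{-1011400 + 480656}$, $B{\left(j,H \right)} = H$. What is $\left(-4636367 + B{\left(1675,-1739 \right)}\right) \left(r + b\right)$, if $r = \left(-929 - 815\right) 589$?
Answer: $\frac{1264319564014511345}{265372} \approx 4.7643 \cdot 10^{12}$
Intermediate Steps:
$b = \frac{859339}{530744}$ ($b = - \frac{859339}{-530744} = \left(-859339\right) \left(- \frac{1}{530744}\right) = \frac{859339}{530744} \approx 1.6191$)
$r = -1027216$ ($r = \left(-1744\right) 589 = -1027216$)
$\left(-4636367 + B{\left(1675,-1739 \right)}\right) \left(r + b\right) = \left(-4636367 - 1739\right) \left(-1027216 + \frac{859339}{530744}\right) = \left(-4638106\right) \left(- \frac{545187869365}{530744}\right) = \frac{1264319564014511345}{265372}$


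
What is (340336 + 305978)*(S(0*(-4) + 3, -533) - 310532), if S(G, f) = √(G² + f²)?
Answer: -200701179048 + 646314*√284098 ≈ -2.0036e+11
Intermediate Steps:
(340336 + 305978)*(S(0*(-4) + 3, -533) - 310532) = (340336 + 305978)*(√((0*(-4) + 3)² + (-533)²) - 310532) = 646314*(√((0 + 3)² + 284089) - 310532) = 646314*(√(3² + 284089) - 310532) = 646314*(√(9 + 284089) - 310532) = 646314*(√284098 - 310532) = 646314*(-310532 + √284098) = -200701179048 + 646314*√284098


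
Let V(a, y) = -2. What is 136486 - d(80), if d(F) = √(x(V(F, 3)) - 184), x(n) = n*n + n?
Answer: 136486 - I*√182 ≈ 1.3649e+5 - 13.491*I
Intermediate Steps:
x(n) = n + n² (x(n) = n² + n = n + n²)
d(F) = I*√182 (d(F) = √(-2*(1 - 2) - 184) = √(-2*(-1) - 184) = √(2 - 184) = √(-182) = I*√182)
136486 - d(80) = 136486 - I*√182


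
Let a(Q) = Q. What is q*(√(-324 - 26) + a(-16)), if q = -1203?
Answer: 19248 - 6015*I*√14 ≈ 19248.0 - 22506.0*I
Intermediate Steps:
q*(√(-324 - 26) + a(-16)) = -1203*(√(-324 - 26) - 16) = -1203*(√(-350) - 16) = -1203*(5*I*√14 - 16) = -1203*(-16 + 5*I*√14) = 19248 - 6015*I*√14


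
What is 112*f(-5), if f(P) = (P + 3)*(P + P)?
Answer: 2240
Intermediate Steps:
f(P) = 2*P*(3 + P) (f(P) = (3 + P)*(2*P) = 2*P*(3 + P))
112*f(-5) = 112*(2*(-5)*(3 - 5)) = 112*(2*(-5)*(-2)) = 112*20 = 2240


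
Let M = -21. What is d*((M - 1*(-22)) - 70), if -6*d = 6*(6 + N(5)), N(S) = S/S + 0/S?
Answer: 483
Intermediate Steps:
N(S) = 1 (N(S) = 1 + 0 = 1)
d = -7 (d = -(6 + 1) = -7 ≈ -7.0000)
d*((M - 1*(-22)) - 70) = -7*((-21 - 1*(-22)) - 70) = -7*((-21 + 22) - 70) = -7*(1 - 70) = -7*(-69) = 483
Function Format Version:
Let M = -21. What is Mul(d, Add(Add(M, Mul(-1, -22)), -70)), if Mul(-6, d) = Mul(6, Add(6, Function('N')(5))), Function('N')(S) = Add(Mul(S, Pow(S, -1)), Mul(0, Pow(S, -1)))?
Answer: 483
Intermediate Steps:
Function('N')(S) = 1 (Function('N')(S) = Add(1, 0) = 1)
d = -7 (d = Mul(Rational(-1, 6), Mul(6, Add(6, 1))) = Mul(Rational(-1, 6), Mul(6, 7)) = Mul(Rational(-1, 6), 42) = -7)
Mul(d, Add(Add(M, Mul(-1, -22)), -70)) = Mul(-7, Add(Add(-21, Mul(-1, -22)), -70)) = Mul(-7, Add(Add(-21, 22), -70)) = Mul(-7, Add(1, -70)) = Mul(-7, -69) = 483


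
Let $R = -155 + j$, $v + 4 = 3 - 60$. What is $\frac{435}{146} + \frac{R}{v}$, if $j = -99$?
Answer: $\frac{63619}{8906} \approx 7.1434$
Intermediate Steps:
$v = -61$ ($v = -4 + \left(3 - 60\right) = -4 - 57 = -61$)
$R = -254$ ($R = -155 - 99 = -254$)
$\frac{435}{146} + \frac{R}{v} = \frac{435}{146} - \frac{254}{-61} = 435 \cdot \frac{1}{146} - - \frac{254}{61} = \frac{435}{146} + \frac{254}{61} = \frac{63619}{8906}$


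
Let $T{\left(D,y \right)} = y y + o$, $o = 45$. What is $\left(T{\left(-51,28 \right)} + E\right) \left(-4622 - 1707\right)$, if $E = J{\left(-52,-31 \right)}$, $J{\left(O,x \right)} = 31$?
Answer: $-5442940$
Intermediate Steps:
$E = 31$
$T{\left(D,y \right)} = 45 + y^{2}$ ($T{\left(D,y \right)} = y y + 45 = y^{2} + 45 = 45 + y^{2}$)
$\left(T{\left(-51,28 \right)} + E\right) \left(-4622 - 1707\right) = \left(\left(45 + 28^{2}\right) + 31\right) \left(-4622 - 1707\right) = \left(\left(45 + 784\right) + 31\right) \left(-6329\right) = \left(829 + 31\right) \left(-6329\right) = 860 \left(-6329\right) = -5442940$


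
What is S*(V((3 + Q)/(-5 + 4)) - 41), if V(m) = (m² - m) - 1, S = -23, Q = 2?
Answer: 276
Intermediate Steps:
V(m) = -1 + m² - m
S*(V((3 + Q)/(-5 + 4)) - 41) = -23*((-1 + ((3 + 2)/(-5 + 4))² - (3 + 2)/(-5 + 4)) - 41) = -23*((-1 + (5/(-1))² - 5/(-1)) - 41) = -23*((-1 + (5*(-1))² - 5*(-1)) - 41) = -23*((-1 + (-5)² - 1*(-5)) - 41) = -23*((-1 + 25 + 5) - 41) = -23*(29 - 41) = -23*(-12) = 276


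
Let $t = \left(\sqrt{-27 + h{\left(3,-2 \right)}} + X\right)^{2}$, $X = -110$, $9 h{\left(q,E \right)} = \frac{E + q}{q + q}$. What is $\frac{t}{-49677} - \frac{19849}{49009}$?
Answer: $- \frac{85197168229}{131469485022} + \frac{110 i \sqrt{8742}}{447093} \approx -0.64804 + 0.023004 i$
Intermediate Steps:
$h{\left(q,E \right)} = \frac{E + q}{18 q}$ ($h{\left(q,E \right)} = \frac{\left(E + q\right) \frac{1}{q + q}}{9} = \frac{\left(E + q\right) \frac{1}{2 q}}{9} = \frac{\frac{1}{2} \frac{1}{q} \left(E + q\right)}{9} = \frac{E + q}{18 q}$)
$t = \left(-110 + \frac{i \sqrt{8742}}{18}\right)^{2}$ ($t = \left(\sqrt{-27 + \frac{-2 + 3}{18 \cdot 3}} - 110\right)^{2} = \left(\sqrt{-27 + \frac{1}{18} \cdot \frac{1}{3} \cdot 1} - 110\right)^{2} = \left(\sqrt{-27 + \frac{1}{54}} - 110\right)^{2} = \left(\sqrt{- \frac{1457}{54}} - 110\right)^{2} = \left(\frac{i \sqrt{8742}}{18} - 110\right)^{2} = \left(-110 + \frac{i \sqrt{8742}}{18}\right)^{2} \approx 12073.0 - 1142.8 i$)
$\frac{t}{-49677} - \frac{19849}{49009} = \frac{\frac{1}{324} \left(1980 - i \sqrt{8742}\right)^{2}}{-49677} - \frac{19849}{49009} = \frac{\left(1980 - i \sqrt{8742}\right)^{2}}{324} \left(- \frac{1}{49677}\right) - \frac{19849}{49009} = - \frac{\left(1980 - i \sqrt{8742}\right)^{2}}{16095348} - \frac{19849}{49009} = - \frac{19849}{49009} - \frac{\left(1980 - i \sqrt{8742}\right)^{2}}{16095348}$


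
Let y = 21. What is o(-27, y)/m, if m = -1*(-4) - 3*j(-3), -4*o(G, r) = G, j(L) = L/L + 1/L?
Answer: 27/8 ≈ 3.3750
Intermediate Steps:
j(L) = 1 + 1/L
o(G, r) = -G/4
m = 2 (m = -1*(-4) - 3*(1 - 3)/(-3) = 4 - (-1)*(-2) = 4 - 3*⅔ = 4 - 2 = 2)
o(-27, y)/m = -¼*(-27)/2 = (27/4)*(½) = 27/8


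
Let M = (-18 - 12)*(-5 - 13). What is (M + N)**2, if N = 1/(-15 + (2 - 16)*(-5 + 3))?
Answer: 49294441/169 ≈ 2.9168e+5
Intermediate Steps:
N = 1/13 (N = 1/(-15 - 14*(-2)) = 1/(-15 + 28) = 1/13 ≈ 0.076923)
M = 540 (M = -30*(-18) = 540)
(M + N)**2 = (540 + 1/13)**2 = (7021/13)**2 = 49294441/169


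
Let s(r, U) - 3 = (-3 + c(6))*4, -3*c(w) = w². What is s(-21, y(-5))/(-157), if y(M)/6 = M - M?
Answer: 57/157 ≈ 0.36306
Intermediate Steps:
c(w) = -w²/3
y(M) = 0 (y(M) = 6*(M - M) = 6*0 = 0)
s(r, U) = -57 (s(r, U) = 3 + (-3 - ⅓*6²)*4 = 3 + (-3 - ⅓*36)*4 = 3 + (-3 - 12)*4 = 3 - 15*4 = 3 - 60 = -57)
s(-21, y(-5))/(-157) = -57/(-157) = -57*(-1/157) = 57/157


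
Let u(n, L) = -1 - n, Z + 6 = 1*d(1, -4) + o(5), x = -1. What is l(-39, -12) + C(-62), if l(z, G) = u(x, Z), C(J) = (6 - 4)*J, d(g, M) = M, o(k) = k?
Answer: -124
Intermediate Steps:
C(J) = 2*J
Z = -5 (Z = -6 + (1*(-4) + 5) = -6 + (-4 + 5) = -6 + 1 = -5)
l(z, G) = 0 (l(z, G) = -1 - 1*(-1) = -1 + 1 = 0)
l(-39, -12) + C(-62) = 0 + 2*(-62) = 0 - 124 = -124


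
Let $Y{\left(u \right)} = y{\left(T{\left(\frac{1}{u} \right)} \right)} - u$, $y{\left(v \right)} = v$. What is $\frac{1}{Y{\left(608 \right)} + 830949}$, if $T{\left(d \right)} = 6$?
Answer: $\frac{1}{830347} \approx 1.2043 \cdot 10^{-6}$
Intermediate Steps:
$Y{\left(u \right)} = 6 - u$
$\frac{1}{Y{\left(608 \right)} + 830949} = \frac{1}{\left(6 - 608\right) + 830949} = \frac{1}{-602 + 830949} = \frac{1}{830347}$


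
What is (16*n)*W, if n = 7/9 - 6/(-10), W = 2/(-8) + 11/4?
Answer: 496/9 ≈ 55.111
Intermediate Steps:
W = 5/2 (W = 2*(-⅛) + 11*(¼) = -¼ + 11/4 = 5/2 ≈ 2.5000)
n = 62/45 (n = 7*(⅑) - 6*(-⅒) = 7/9 + ⅗ = 62/45 ≈ 1.3778)
(16*n)*W = (16*(62/45))*(5/2) = (992/45)*(5/2) = 496/9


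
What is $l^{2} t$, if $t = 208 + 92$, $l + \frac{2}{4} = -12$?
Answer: $46875$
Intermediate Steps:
$l = - \frac{25}{2}$ ($l = - \frac{1}{2} - 12 = - \frac{25}{2} \approx -12.5$)
$t = 300$
$l^{2} t = \left(- \frac{25}{2}\right)^{2} \cdot 300 = \frac{625}{4} \cdot 300 = 46875$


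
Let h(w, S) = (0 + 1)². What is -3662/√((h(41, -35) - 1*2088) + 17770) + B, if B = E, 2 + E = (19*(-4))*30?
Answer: -2282 - 3662*√15683/15683 ≈ -2311.2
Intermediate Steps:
E = -2282 (E = -2 + (19*(-4))*30 = -2 - 76*30 = -2 - 2280 = -2282)
B = -2282
h(w, S) = 1 (h(w, S) = 1² = 1)
-3662/√((h(41, -35) - 1*2088) + 17770) + B = -3662/√((1 - 1*2088) + 17770) - 2282 = -3662/√((1 - 2088) + 17770) - 2282 = -3662/√(-2087 + 17770) - 2282 = -3662*√15683/15683 - 2282 = -2282 - 3662*√15683/15683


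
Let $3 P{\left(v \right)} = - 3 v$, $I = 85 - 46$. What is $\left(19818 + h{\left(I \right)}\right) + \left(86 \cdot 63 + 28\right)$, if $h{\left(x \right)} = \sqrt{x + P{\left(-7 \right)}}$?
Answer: $25264 + \sqrt{46} \approx 25271.0$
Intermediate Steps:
$I = 39$
$P{\left(v \right)} = - v$ ($P{\left(v \right)} = \frac{\left(-3\right) v}{3} = - v$)
$h{\left(x \right)} = \sqrt{7 + x}$ ($h{\left(x \right)} = \sqrt{x - -7} = \sqrt{x + 7} = \sqrt{7 + x}$)
$\left(19818 + h{\left(I \right)}\right) + \left(86 \cdot 63 + 28\right) = \left(19818 + \sqrt{7 + 39}\right) + \left(86 \cdot 63 + 28\right) = \left(19818 + \sqrt{46}\right) + \left(5418 + 28\right) = \left(19818 + \sqrt{46}\right) + 5446 = 25264 + \sqrt{46}$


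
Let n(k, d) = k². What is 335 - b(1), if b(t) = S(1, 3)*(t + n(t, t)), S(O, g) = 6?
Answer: 323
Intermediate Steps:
b(t) = 6*t + 6*t² (b(t) = 6*(t + t²) = 6*t + 6*t²)
335 - b(1) = 335 - 6*(1 + 1) = 335 - 6*2 = 335 - 1*12 = 335 - 12 = 323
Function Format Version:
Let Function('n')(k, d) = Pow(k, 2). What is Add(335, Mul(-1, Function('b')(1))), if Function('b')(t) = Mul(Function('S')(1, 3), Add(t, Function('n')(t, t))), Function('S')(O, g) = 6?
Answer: 323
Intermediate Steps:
Function('b')(t) = Add(Mul(6, t), Mul(6, Pow(t, 2))) (Function('b')(t) = Mul(6, Add(t, Pow(t, 2))) = Add(Mul(6, t), Mul(6, Pow(t, 2))))
Add(335, Mul(-1, Function('b')(1))) = Add(335, Mul(-1, Mul(6, 1, Add(1, 1)))) = Add(335, Mul(-1, Mul(6, 1, 2))) = Add(335, Mul(-1, 12)) = Add(335, -12) = 323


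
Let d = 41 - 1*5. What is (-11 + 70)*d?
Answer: 2124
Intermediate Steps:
d = 36 (d = 41 - 5 = 36)
(-11 + 70)*d = (-11 + 70)*36 = 59*36 = 2124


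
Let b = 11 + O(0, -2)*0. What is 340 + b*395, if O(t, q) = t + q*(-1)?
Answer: 4685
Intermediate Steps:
O(t, q) = t - q
b = 11 (b = 11 + (0 - 1*(-2))*0 = 11 + (0 + 2)*0 = 11 + 2*0 = 11 + 0 = 11)
340 + b*395 = 340 + 11*395 = 340 + 4345 = 4685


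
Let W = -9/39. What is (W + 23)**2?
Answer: 87616/169 ≈ 518.44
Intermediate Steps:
W = -3/13 (W = -9*1/39 = -3/13 ≈ -0.23077)
(W + 23)**2 = (-3/13 + 23)**2 = (296/13)**2 = 87616/169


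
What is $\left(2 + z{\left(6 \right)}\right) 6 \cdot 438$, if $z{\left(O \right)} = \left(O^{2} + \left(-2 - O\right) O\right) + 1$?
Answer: $-23652$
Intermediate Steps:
$z{\left(O \right)} = 1 + O^{2} + O \left(-2 - O\right)$ ($z{\left(O \right)} = \left(O^{2} + O \left(-2 - O\right)\right) + 1 = 1 + O^{2} + O \left(-2 - O\right)$)
$\left(2 + z{\left(6 \right)}\right) 6 \cdot 438 = \left(2 + \left(1 - 12\right)\right) 6 \cdot 438 = \left(2 - 11\right) 6 \cdot 438 = \left(-9\right) 6 \cdot 438 = \left(-54\right) 438 = -23652$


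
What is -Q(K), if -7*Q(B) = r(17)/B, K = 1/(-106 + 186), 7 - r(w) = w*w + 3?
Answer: -22800/7 ≈ -3257.1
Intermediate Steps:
r(w) = 4 - w² (r(w) = 7 - (w*w + 3) = 7 - (w² + 3) = 7 - (3 + w²) = 7 + (-3 - w²) = 4 - w²)
K = 1/80 ≈ 0.012500
Q(B) = 285/(7*B) (Q(B) = -(4 - 1*17²)/(7*B) = -(4 - 1*289)/(7*B) = -(4 - 289)/(7*B) = -(-285)/(7*B) = 285/(7*B))
-Q(K) = -285/(7*1/80) = -285*80/7 = -1*22800/7 = -22800/7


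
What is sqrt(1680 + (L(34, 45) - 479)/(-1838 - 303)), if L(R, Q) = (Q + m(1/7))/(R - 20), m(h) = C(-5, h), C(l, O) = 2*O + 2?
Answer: sqrt(1509579923982)/29974 ≈ 40.991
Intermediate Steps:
C(l, O) = 2 + 2*O
m(h) = 2 + 2*h
L(R, Q) = (16/7 + Q)/(-20 + R) (L(R, Q) = (Q + (2 + 2/7))/(R - 20) = (Q + (2 + 2*(1/7)))/(-20 + R) = (Q + (2 + 2/7))/(-20 + R) = (Q + 16/7)/(-20 + R) = (16/7 + Q)/(-20 + R))
sqrt(1680 + (L(34, 45) - 479)/(-1838 - 303)) = sqrt(1680 + ((16/7 + 45)/(-20 + 34) - 479)/(-1838 - 303)) = sqrt(1680 + ((331/7)/14 - 479)/(-2141)) = sqrt(1680 + ((1/14)*(331/7) - 479)*(-1/2141)) = sqrt(1680 + (331/98 - 479)*(-1/2141)) = sqrt(1680 - 46611/98*(-1/2141)) = sqrt(1680 + 46611/209818) = sqrt(352540851/209818) = sqrt(1509579923982)/29974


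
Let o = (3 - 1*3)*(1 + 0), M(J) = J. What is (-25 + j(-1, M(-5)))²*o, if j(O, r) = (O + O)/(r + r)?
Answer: 0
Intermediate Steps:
j(O, r) = O/r (j(O, r) = (2*O)/((2*r)) = (2*O)*(1/(2*r)) = O/r)
o = 0 (o = (3 - 3)*1 = 0*1 = 0)
(-25 + j(-1, M(-5)))²*o = (-25 - 1/(-5))²*0 = (-25 - 1*(-⅕))²*0 = (-25 + ⅕)²*0 = (-124/5)²*0 = (15376/25)*0 = 0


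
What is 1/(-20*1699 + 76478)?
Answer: 1/42498 ≈ 2.3531e-5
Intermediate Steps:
1/(-20*1699 + 76478) = 1/(-33980 + 76478) = 1/42498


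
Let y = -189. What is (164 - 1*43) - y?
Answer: 310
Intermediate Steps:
(164 - 1*43) - y = (164 - 1*43) - 1*(-189) = (164 - 43) + 189 = 121 + 189 = 310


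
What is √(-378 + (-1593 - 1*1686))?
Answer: I*√3657 ≈ 60.473*I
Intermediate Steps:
√(-378 + (-1593 - 1*1686)) = √(-378 + (-1593 - 1686)) = √(-378 - 3279) = √(-3657) = I*√3657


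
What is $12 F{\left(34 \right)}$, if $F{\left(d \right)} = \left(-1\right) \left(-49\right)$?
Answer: $588$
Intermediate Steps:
$F{\left(d \right)} = 49$
$12 F{\left(34 \right)} = 12 \cdot 49 = 588$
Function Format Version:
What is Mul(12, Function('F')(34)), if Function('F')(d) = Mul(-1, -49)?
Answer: 588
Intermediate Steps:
Function('F')(d) = 49
Mul(12, Function('F')(34)) = Mul(12, 49) = 588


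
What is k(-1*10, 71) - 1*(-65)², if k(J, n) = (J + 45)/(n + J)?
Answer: -257690/61 ≈ -4224.4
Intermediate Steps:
k(J, n) = (45 + J)/(J + n)
k(-1*10, 71) - 1*(-65)² = (45 - 1*10)/(-1*10 + 71) - 1*(-65)² = (45 - 10)/(-10 + 71) - 1*4225 = 35/61 - 4225 = -257690/61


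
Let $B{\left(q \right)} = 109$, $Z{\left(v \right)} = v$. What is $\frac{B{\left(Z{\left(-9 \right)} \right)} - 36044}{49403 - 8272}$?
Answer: $- \frac{35935}{41131} \approx -0.87367$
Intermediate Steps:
$\frac{B{\left(Z{\left(-9 \right)} \right)} - 36044}{49403 - 8272} = \frac{109 - 36044}{49403 - 8272} = - \frac{35935}{41131}$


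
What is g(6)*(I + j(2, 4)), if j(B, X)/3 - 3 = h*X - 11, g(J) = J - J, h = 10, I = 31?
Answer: 0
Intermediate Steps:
g(J) = 0
j(B, X) = -24 + 30*X (j(B, X) = 9 + 3*(10*X - 11) = 9 + 3*(-11 + 10*X) = 9 + (-33 + 30*X) = -24 + 30*X)
g(6)*(I + j(2, 4)) = 0*(31 + (-24 + 30*4)) = 0*(31 + (-24 + 120)) = 0*(31 + 96) = 0*127 = 0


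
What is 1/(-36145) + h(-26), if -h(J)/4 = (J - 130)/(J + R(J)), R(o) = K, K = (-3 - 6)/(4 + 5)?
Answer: -7518169/325305 ≈ -23.111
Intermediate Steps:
K = -1 (K = -9/9 = -9*⅑ = -1)
R(o) = -1
h(J) = -4*(-130 + J)/(-1 + J) (h(J) = -4*(J - 130)/(J - 1) = -4*(-130 + J)/(-1 + J))
1/(-36145) + h(-26) = 1/(-36145) + 4*(130 - 1*(-26))/(-1 - 26) = -1/36145 + 4*(130 + 26)/(-27) = -1/36145 + 4*(-1/27)*156 = -1/36145 - 208/9 = -7518169/325305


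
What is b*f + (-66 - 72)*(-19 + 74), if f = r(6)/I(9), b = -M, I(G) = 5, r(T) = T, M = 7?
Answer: -37992/5 ≈ -7598.4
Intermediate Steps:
b = -7 (b = -1*7 = -7)
f = 6/5 ≈ 1.2000
b*f + (-66 - 72)*(-19 + 74) = -7*6/5 + (-66 - 72)*(-19 + 74) = -42/5 - 138*55 = -42/5 - 7590 = -37992/5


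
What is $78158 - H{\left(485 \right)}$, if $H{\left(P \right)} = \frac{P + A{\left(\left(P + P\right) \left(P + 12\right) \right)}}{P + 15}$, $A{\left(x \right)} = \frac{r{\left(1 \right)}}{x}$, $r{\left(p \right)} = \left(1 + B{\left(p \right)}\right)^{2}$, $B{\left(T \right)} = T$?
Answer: $\frac{9419680648173}{120522500} \approx 78157.0$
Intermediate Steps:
$r{\left(p \right)} = \left(1 + p\right)^{2}$
$A{\left(x \right)} = \frac{4}{x}$ ($A{\left(x \right)} = \frac{\left(1 + 1\right)^{2}}{x} = \frac{2^{2}}{x} = \frac{4}{x}$)
$H{\left(P \right)} = \frac{P + \frac{2}{P \left(12 + P\right)}}{15 + P}$ ($H{\left(P \right)} = \frac{P + \frac{4}{\left(P + P\right) \left(P + 12\right)}}{P + 15} = \frac{P + \frac{4}{2 P \left(12 + P\right)}}{15 + P} = \frac{P + 4 \frac{1}{2 P \left(12 + P\right)}}{15 + P} = \frac{P + \frac{2}{P \left(12 + P\right)}}{15 + P}$)
$78158 - H{\left(485 \right)} = 78158 - \frac{2 + 485^{2} \left(12 + 485\right)}{485 \left(12 + 485\right) \left(15 + 485\right)} = 78158 - \frac{2 + 235225 \cdot 497}{485 \cdot 497 \cdot 500} = 78158 - \frac{1}{485} \cdot \frac{1}{497} \cdot \frac{1}{500} \left(2 + 116906825\right) = 78158 - \frac{1}{485} \cdot \frac{1}{497} \cdot \frac{1}{500} \cdot 116906827 = 78158 - \frac{116906827}{120522500} = \frac{9419680648173}{120522500}$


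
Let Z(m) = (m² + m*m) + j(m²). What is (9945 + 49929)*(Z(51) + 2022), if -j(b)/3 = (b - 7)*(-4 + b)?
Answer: -1209612268620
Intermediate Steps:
j(b) = -3*(-7 + b)*(-4 + b) (j(b) = -3*(b - 7)*(-4 + b) = -3*(-7 + b)*(-4 + b))
Z(m) = -84 - 3*m⁴ + 35*m² (Z(m) = (m² + m*m) + (-84 - 3*m⁴ + 33*m²) = (m² + m²) + (-84 - 3*m⁴ + 33*m²) = 2*m² + (-84 - 3*m⁴ + 33*m²) = -84 - 3*m⁴ + 35*m²)
(9945 + 49929)*(Z(51) + 2022) = (9945 + 49929)*((-84 - 3*51⁴ + 35*51²) + 2022) = 59874*((-84 - 3*6765201 + 35*2601) + 2022) = 59874*((-84 - 20295603 + 91035) + 2022) = 59874*(-20204652 + 2022) = 59874*(-20202630) = -1209612268620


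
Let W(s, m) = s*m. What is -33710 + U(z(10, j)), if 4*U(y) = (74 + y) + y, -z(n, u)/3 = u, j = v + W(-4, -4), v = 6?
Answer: -67449/2 ≈ -33725.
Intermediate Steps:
W(s, m) = m*s
j = 22 (j = 6 - 4*(-4) = 6 + 16 = 22)
z(n, u) = -3*u
U(y) = 37/2 + y/2 (U(y) = ((74 + y) + y)/4 = (74 + 2*y)/4 = 37/2 + y/2)
-33710 + U(z(10, j)) = -33710 + (37/2 + (-3*22)/2) = -33710 + (37/2 + (½)*(-66)) = -33710 + (37/2 - 33) = -33710 - 29/2 = -67449/2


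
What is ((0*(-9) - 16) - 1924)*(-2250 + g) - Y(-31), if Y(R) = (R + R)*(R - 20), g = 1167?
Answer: 2097858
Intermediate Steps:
Y(R) = 2*R*(-20 + R) (Y(R) = (2*R)*(-20 + R) = 2*R*(-20 + R))
((0*(-9) - 16) - 1924)*(-2250 + g) - Y(-31) = ((0*(-9) - 16) - 1924)*(-2250 + 1167) - 2*(-31)*(-20 - 31) = ((0 - 16) - 1924)*(-1083) - 2*(-31)*(-51) = (-16 - 1924)*(-1083) - 1*3162 = -1940*(-1083) - 3162 = 2101020 - 3162 = 2097858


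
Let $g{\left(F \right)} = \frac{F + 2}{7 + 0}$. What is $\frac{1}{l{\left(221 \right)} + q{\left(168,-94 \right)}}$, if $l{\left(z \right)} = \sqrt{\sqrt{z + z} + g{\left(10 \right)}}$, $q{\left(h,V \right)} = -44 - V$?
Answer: $\frac{1}{50 + \sqrt{\frac{12}{7} + \sqrt{442}}} \approx 0.018259$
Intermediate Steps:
$g{\left(F \right)} = \frac{2}{7} + \frac{F}{7}$ ($g{\left(F \right)} = \frac{2 + F}{7} = \left(2 + F\right) \frac{1}{7} = \frac{2}{7} + \frac{F}{7}$)
$l{\left(z \right)} = \sqrt{\frac{12}{7} + \sqrt{2} \sqrt{z}}$ ($l{\left(z \right)} = \sqrt{\sqrt{z + z} + \left(\frac{2}{7} + \frac{1}{7} \cdot 10\right)} = \sqrt{\sqrt{2 z} + \left(\frac{2}{7} + \frac{10}{7}\right)} = \sqrt{\sqrt{2} \sqrt{z} + \frac{12}{7}} = \sqrt{\frac{12}{7} + \sqrt{2} \sqrt{z}}$)
$\frac{1}{l{\left(221 \right)} + q{\left(168,-94 \right)}} = \frac{1}{\frac{\sqrt{84 + 49 \sqrt{2} \sqrt{221}}}{7} - -50} = \frac{1}{\frac{\sqrt{84 + 49 \sqrt{442}}}{7} + \left(-44 + 94\right)} = \frac{1}{\frac{\sqrt{84 + 49 \sqrt{442}}}{7} + 50} = \frac{1}{50 + \frac{\sqrt{84 + 49 \sqrt{442}}}{7}}$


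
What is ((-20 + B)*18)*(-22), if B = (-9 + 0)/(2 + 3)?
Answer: 43164/5 ≈ 8632.8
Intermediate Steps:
B = -9/5 ≈ -1.8000
((-20 + B)*18)*(-22) = ((-20 - 9/5)*18)*(-22) = -109/5*18*(-22) = -1962/5*(-22) = 43164/5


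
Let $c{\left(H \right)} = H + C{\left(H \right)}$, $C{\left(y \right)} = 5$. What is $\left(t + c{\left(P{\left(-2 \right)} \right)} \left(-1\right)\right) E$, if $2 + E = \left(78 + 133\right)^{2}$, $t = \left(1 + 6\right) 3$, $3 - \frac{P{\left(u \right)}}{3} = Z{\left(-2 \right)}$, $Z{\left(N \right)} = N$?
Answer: $44519$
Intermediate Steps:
$P{\left(u \right)} = 15$ ($P{\left(u \right)} = 9 - -6 = 9 + 6 = 15$)
$t = 21$ ($t = 7 \cdot 3 = 21$)
$c{\left(H \right)} = 5 + H$ ($c{\left(H \right)} = H + 5 = 5 + H$)
$E = 44519$ ($E = -2 + \left(78 + 133\right)^{2} = -2 + 211^{2} = -2 + 44521 = 44519$)
$\left(t + c{\left(P{\left(-2 \right)} \right)} \left(-1\right)\right) E = \left(21 + \left(5 + 15\right) \left(-1\right)\right) 44519 = \left(21 + 20 \left(-1\right)\right) 44519 = \left(21 - 20\right) 44519 = 1 \cdot 44519 = 44519$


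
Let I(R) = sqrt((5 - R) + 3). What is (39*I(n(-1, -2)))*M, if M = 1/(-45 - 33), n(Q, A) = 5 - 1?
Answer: -1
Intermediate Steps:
n(Q, A) = 4
I(R) = sqrt(8 - R)
M = -1/78 (M = 1/(-78) = -1/78 ≈ -0.012821)
(39*I(n(-1, -2)))*M = (39*sqrt(8 - 1*4))*(-1/78) = (39*sqrt(8 - 4))*(-1/78) = (39*sqrt(4))*(-1/78) = (39*2)*(-1/78) = 78*(-1/78) = -1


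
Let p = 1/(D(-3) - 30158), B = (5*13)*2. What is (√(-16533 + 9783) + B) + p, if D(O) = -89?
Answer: 3932109/30247 + 15*I*√30 ≈ 130.0 + 82.158*I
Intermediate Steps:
B = 130 (B = 65*2 = 130)
p = -1/30247 (p = 1/(-89 - 30158) = 1/(-30247) = -1/30247 ≈ -3.3061e-5)
(√(-16533 + 9783) + B) + p = (√(-16533 + 9783) + 130) - 1/30247 = (√(-6750) + 130) - 1/30247 = (15*I*√30 + 130) - 1/30247 = (130 + 15*I*√30) - 1/30247 = 3932109/30247 + 15*I*√30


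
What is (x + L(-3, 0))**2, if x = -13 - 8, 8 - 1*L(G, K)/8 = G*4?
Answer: 19321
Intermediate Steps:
L(G, K) = 64 - 32*G (L(G, K) = 64 - 8*G*4 = 64 - 32*G)
x = -21
(x + L(-3, 0))**2 = (-21 + (64 - 32*(-3)))**2 = (-21 + (64 + 96))**2 = (-21 + 160)**2 = 139**2 = 19321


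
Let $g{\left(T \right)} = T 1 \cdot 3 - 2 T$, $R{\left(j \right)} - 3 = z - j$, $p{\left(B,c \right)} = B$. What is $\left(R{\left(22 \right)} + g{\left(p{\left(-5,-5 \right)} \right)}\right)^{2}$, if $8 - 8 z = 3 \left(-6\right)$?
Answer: $\frac{6889}{16} \approx 430.56$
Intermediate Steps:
$z = \frac{13}{4}$ ($z = 1 - \frac{3 \left(-6\right)}{8} = 1 - - \frac{9}{4} = 1 + \frac{9}{4} = \frac{13}{4} \approx 3.25$)
$R{\left(j \right)} = \frac{25}{4} - j$ ($R{\left(j \right)} = 3 - \left(- \frac{13}{4} + j\right) = \frac{25}{4} - j$)
$g{\left(T \right)} = T$ ($g{\left(T \right)} = T 3 - 2 T = 3 T - 2 T = T$)
$\left(R{\left(22 \right)} + g{\left(p{\left(-5,-5 \right)} \right)}\right)^{2} = \left(\left(\frac{25}{4} - 22\right) - 5\right)^{2} = \left(- \frac{63}{4} - 5\right)^{2} = \left(- \frac{83}{4}\right)^{2} = \frac{6889}{16}$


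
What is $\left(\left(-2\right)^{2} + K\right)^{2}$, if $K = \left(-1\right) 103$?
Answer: $9801$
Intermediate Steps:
$K = -103$
$\left(\left(-2\right)^{2} + K\right)^{2} = \left(\left(-2\right)^{2} - 103\right)^{2} = \left(4 - 103\right)^{2} = \left(-99\right)^{2} = 9801$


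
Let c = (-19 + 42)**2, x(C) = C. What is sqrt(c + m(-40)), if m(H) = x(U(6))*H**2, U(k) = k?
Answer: sqrt(10129) ≈ 100.64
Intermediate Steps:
c = 529 (c = 23**2 = 529)
m(H) = 6*H**2
sqrt(c + m(-40)) = sqrt(529 + 6*(-40)**2) = sqrt(529 + 6*1600) = sqrt(529 + 9600) = sqrt(10129)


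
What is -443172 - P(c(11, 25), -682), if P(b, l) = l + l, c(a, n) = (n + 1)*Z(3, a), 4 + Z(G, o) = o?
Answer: -441808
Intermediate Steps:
Z(G, o) = -4 + o
c(a, n) = (1 + n)*(-4 + a) (c(a, n) = (n + 1)*(-4 + a) = (1 + n)*(-4 + a))
P(b, l) = 2*l
-443172 - P(c(11, 25), -682) = -443172 - 2*(-682) = -443172 - 1*(-1364) = -443172 + 1364 = -441808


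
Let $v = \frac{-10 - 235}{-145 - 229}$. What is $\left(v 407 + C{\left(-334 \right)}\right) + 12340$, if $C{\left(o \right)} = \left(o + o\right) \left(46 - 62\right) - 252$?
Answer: $\frac{783449}{34} \approx 23043.0$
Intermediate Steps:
$v = \frac{245}{374}$ ($v = - \frac{245}{-374} = \left(-245\right) \left(- \frac{1}{374}\right) = \frac{245}{374} \approx 0.65508$)
$C{\left(o \right)} = -252 - 32 o$ ($C{\left(o \right)} = 2 o \left(-16\right) - 252 = - 32 o - 252 = -252 - 32 o$)
$\left(v 407 + C{\left(-334 \right)}\right) + 12340 = \left(\frac{245}{374} \cdot 407 - -10436\right) + 12340 = \left(\frac{9065}{34} + \left(-252 + 10688\right)\right) + 12340 = \left(\frac{9065}{34} + 10436\right) + 12340 = \frac{363889}{34} + 12340 = \frac{783449}{34}$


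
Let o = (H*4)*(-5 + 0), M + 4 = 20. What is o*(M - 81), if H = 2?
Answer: 2600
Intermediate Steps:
M = 16 (M = -4 + 20 = 16)
o = -40 (o = (2*4)*(-5 + 0) = 8*(-5) = -40)
o*(M - 81) = -40*(16 - 81) = -40*(-65) = 2600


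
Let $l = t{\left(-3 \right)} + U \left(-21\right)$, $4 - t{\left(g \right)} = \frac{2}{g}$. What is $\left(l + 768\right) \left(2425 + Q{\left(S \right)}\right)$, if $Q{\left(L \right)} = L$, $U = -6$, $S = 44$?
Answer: $2218808$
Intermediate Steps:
$t{\left(g \right)} = 4 - \frac{2}{g}$
$l = \frac{392}{3}$ ($l = \left(4 - \frac{2}{-3}\right) - -126 = \left(4 - - \frac{2}{3}\right) + 126 = \left(4 + \frac{2}{3}\right) + 126 = \frac{14}{3} + 126 = \frac{392}{3} \approx 130.67$)
$\left(l + 768\right) \left(2425 + Q{\left(S \right)}\right) = \left(\frac{392}{3} + 768\right) \left(2425 + 44\right) = \frac{2696}{3} \cdot 2469 = 2218808$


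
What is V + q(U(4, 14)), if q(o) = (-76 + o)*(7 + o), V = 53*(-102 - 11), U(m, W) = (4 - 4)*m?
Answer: -6521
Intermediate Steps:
U(m, W) = 0 (U(m, W) = 0*m = 0)
V = -5989 (V = 53*(-113) = -5989)
V + q(U(4, 14)) = -5989 + (-532 + 0**2 - 69*0) = -5989 + (-532 + 0 + 0) = -5989 - 532 = -6521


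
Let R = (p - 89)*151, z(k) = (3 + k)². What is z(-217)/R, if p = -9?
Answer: -22898/7399 ≈ -3.0947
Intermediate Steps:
R = -14798 (R = (-9 - 89)*151 = -98*151 = -14798)
z(-217)/R = (3 - 217)²/(-14798) = (-214)²*(-1/14798) = 45796*(-1/14798) = -22898/7399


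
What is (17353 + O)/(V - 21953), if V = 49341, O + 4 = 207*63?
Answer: 15195/13694 ≈ 1.1096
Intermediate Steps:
O = 13037 (O = -4 + 207*63 = -4 + 13041 = 13037)
(17353 + O)/(V - 21953) = (17353 + 13037)/(49341 - 21953) = 30390/27388 = 30390*(1/27388) = 15195/13694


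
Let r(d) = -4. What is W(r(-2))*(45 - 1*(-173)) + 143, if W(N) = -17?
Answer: -3563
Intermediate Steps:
W(r(-2))*(45 - 1*(-173)) + 143 = -17*(45 - 1*(-173)) + 143 = -17*(45 + 173) + 143 = -17*218 + 143 = -3706 + 143 = -3563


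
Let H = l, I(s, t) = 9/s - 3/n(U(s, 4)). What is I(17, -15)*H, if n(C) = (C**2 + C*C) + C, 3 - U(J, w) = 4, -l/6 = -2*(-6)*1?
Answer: 3024/17 ≈ 177.88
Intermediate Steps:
l = -72 (l = -6*(-2*(-6)) = -72 ≈ -72.000)
U(J, w) = -1 (U(J, w) = 3 - 1*4 = 3 - 4 = -1)
n(C) = C + 2*C**2 (n(C) = (C**2 + C**2) + C = 2*C**2 + C = C + 2*C**2)
I(s, t) = -3 + 9/s (I(s, t) = 9/s - 3*(-1/(1 + 2*(-1))) = 9/s - 3*(-1/(1 - 2)) = 9/s - 3/((-1*(-1))) = 9/s - 3/1 = 9/s - 3*1 = 9/s - 3 = -3 + 9/s)
H = -72
I(17, -15)*H = (-3 + 9/17)*(-72) = -42/17*(-72) = 3024/17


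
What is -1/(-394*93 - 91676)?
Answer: 1/128318 ≈ 7.7931e-6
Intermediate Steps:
-1/(-394*93 - 91676) = -1/(-36642 - 91676) = -1/(-128318) = -1*(-1/128318) = 1/128318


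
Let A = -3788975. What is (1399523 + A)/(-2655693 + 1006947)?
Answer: 398242/274791 ≈ 1.4493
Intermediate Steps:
(1399523 + A)/(-2655693 + 1006947) = (1399523 - 3788975)/(-2655693 + 1006947) = -2389452/(-1648746) = -2389452*(-1/1648746) = 398242/274791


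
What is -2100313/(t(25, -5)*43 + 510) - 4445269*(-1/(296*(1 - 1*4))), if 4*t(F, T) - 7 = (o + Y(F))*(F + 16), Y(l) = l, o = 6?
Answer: -43468995527/8435112 ≈ -5153.3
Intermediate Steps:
t(F, T) = 7/4 + (6 + F)*(16 + F)/4 (t(F, T) = 7/4 + ((6 + F)*(F + 16))/4 = 7/4 + ((6 + F)*(16 + F))/4 = 7/4 + (6 + F)*(16 + F)/4)
-2100313/(t(25, -5)*43 + 510) - 4445269*(-1/(296*(1 - 1*4))) = -2100313/((103/4 + (¼)*25² + (11/2)*25)*43 + 510) - 4445269*(-1/(296*(1 - 1*4))) = -2100313/((103/4 + (¼)*625 + 275/2)*43 + 510) - 4445269*(-1/(296*(1 - 4))) = -2100313/((103/4 + 625/4 + 275/2)*43 + 510) - 4445269/((-3*(-296))) = -2100313/((639/2)*43 + 510) - 4445269/888 = -2100313/(27477/2 + 510) - 4445269*1/888 = -2100313/28497/2 - 4445269/888 = -2100313*2/28497 - 4445269/888 = -4200626/28497 - 4445269/888 = -43468995527/8435112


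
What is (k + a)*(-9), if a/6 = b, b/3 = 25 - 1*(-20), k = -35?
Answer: -6975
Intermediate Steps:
b = 135 (b = 3*(25 - 1*(-20)) = 3*(25 + 20) = 3*45 = 135)
a = 810 (a = 6*135 = 810)
(k + a)*(-9) = (-35 + 810)*(-9) = 775*(-9) = -6975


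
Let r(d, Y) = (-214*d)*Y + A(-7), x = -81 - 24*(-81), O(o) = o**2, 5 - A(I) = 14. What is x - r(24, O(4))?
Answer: 84048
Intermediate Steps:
A(I) = -9 (A(I) = 5 - 1*14 = 5 - 14 = -9)
x = 1863 (x = -81 + 1944 = 1863)
r(d, Y) = -9 - 214*Y*d (r(d, Y) = (-214*d)*Y - 9 = -214*Y*d - 9 = -9 - 214*Y*d)
x - r(24, O(4)) = 1863 - (-9 - 214*4**2*24) = 1863 - (-9 - 214*16*24) = 1863 - (-9 - 82176) = 1863 - 1*(-82185) = 1863 + 82185 = 84048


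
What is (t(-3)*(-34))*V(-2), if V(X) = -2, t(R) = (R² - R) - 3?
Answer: 612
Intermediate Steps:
t(R) = -3 + R² - R
(t(-3)*(-34))*V(-2) = ((-3 + (-3)² - 1*(-3))*(-34))*(-2) = ((-3 + 9 + 3)*(-34))*(-2) = (9*(-34))*(-2) = -306*(-2) = 612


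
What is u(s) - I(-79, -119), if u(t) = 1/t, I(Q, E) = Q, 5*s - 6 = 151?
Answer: 12408/157 ≈ 79.032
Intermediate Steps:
s = 157/5 (s = 6/5 + (⅕)*151 = 6/5 + 151/5 = 157/5 ≈ 31.400)
u(s) - I(-79, -119) = 1/(157/5) - 1*(-79) = 5/157 + 79 = 12408/157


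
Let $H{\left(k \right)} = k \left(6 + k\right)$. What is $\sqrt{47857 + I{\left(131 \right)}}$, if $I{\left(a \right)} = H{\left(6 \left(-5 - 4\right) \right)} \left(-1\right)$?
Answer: $\sqrt{45265} \approx 212.76$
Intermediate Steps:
$I{\left(a \right)} = -2592$ ($I{\left(a \right)} = 6 \left(-5 - 4\right) \left(6 + 6 \left(-5 - 4\right)\right) \left(-1\right) = 6 \left(-9\right) \left(6 + 6 \left(-9\right)\right) \left(-1\right) = - 54 \left(6 - 54\right) \left(-1\right) = \left(-54\right) \left(-48\right) \left(-1\right) = 2592 \left(-1\right) = -2592$)
$\sqrt{47857 + I{\left(131 \right)}} = \sqrt{47857 - 2592} = \sqrt{45265}$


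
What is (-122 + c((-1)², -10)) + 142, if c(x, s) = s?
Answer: 10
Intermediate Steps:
(-122 + c((-1)², -10)) + 142 = (-122 - 10) + 142 = -132 + 142 = 10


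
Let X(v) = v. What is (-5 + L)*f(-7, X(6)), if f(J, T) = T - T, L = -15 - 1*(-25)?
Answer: 0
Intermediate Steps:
L = 10 (L = -15 + 25 = 10)
f(J, T) = 0
(-5 + L)*f(-7, X(6)) = (-5 + 10)*0 = 5*0 = 0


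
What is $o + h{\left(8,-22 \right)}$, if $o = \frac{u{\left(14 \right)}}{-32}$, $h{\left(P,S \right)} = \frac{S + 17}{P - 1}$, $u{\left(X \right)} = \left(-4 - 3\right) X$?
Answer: $\frac{263}{112} \approx 2.3482$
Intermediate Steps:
$u{\left(X \right)} = - 7 X$
$h{\left(P,S \right)} = \frac{17 + S}{-1 + P}$
$o = \frac{49}{16}$ ($o = \frac{\left(-7\right) 14}{-32} = \left(-98\right) \left(- \frac{1}{32}\right) = \frac{49}{16} \approx 3.0625$)
$o + h{\left(8,-22 \right)} = \frac{49}{16} + \frac{17 - 22}{-1 + 8} = \frac{49}{16} + \frac{1}{7} \left(-5\right) = \frac{49}{16} - \frac{5}{7} = \frac{263}{112}$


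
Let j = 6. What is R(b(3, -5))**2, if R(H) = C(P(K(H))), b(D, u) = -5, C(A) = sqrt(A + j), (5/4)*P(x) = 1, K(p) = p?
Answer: 34/5 ≈ 6.8000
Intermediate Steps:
P(x) = 4/5 (P(x) = (4/5)*1 = 4/5)
C(A) = sqrt(6 + A) (C(A) = sqrt(A + 6) = sqrt(6 + A))
R(H) = sqrt(170)/5 (R(H) = sqrt(6 + 4/5) = sqrt(34/5) = sqrt(170)/5)
R(b(3, -5))**2 = (sqrt(170)/5)**2 = 34/5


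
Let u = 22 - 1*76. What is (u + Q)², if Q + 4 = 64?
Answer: 36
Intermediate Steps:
u = -54 (u = 22 - 76 = -54)
Q = 60 (Q = -4 + 64 = 60)
(u + Q)² = (-54 + 60)² = 6² = 36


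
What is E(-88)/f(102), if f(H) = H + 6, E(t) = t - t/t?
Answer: -89/108 ≈ -0.82407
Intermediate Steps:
E(t) = -1 + t (E(t) = t - 1*1 = t - 1 = -1 + t)
f(H) = 6 + H
E(-88)/f(102) = (-1 - 88)/(6 + 102) = -89/108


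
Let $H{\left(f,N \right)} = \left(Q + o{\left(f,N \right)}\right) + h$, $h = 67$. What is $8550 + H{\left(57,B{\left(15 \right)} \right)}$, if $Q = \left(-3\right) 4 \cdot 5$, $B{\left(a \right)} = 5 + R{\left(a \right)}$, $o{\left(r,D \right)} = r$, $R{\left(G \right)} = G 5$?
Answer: $8614$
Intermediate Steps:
$R{\left(G \right)} = 5 G$
$B{\left(a \right)} = 5 + 5 a$
$Q = -60$ ($Q = \left(-12\right) 5 = -60$)
$H{\left(f,N \right)} = 7 + f$ ($H{\left(f,N \right)} = \left(-60 + f\right) + 67 = 7 + f$)
$8550 + H{\left(57,B{\left(15 \right)} \right)} = 8550 + \left(7 + 57\right) = 8550 + 64 = 8614$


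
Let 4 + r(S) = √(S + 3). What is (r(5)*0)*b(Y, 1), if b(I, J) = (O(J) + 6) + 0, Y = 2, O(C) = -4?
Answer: 0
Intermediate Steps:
r(S) = -4 + √(3 + S) (r(S) = -4 + √(S + 3) = -4 + √(3 + S))
b(I, J) = 2 (b(I, J) = (-4 + 6) + 0 = 2 + 0 = 2)
(r(5)*0)*b(Y, 1) = ((-4 + √(3 + 5))*0)*2 = ((-4 + √8)*0)*2 = ((-4 + 2*√2)*0)*2 = 0*2 = 0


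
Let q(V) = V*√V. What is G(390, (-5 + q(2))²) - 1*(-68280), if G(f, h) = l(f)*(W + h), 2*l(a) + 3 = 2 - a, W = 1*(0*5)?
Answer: 123657/2 + 3910*√2 ≈ 67358.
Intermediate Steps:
W = 0 (W = 1*0 = 0)
q(V) = V^(3/2)
l(a) = -½ - a/2 (l(a) = -3/2 + (2 - a)/2 = -3/2 + (1 - a/2) = -½ - a/2)
G(f, h) = h*(-½ - f/2) (G(f, h) = (-½ - f/2)*(0 + h) = (-½ - f/2)*h = h*(-½ - f/2))
G(390, (-5 + q(2))²) - 1*(-68280) = -(-5 + 2^(3/2))²*(1 + 390)/2 - 1*(-68280) = -½*(-5 + 2*√2)²*391 + 68280 = -391*(-5 + 2*√2)²/2 + 68280 = 68280 - 391*(-5 + 2*√2)²/2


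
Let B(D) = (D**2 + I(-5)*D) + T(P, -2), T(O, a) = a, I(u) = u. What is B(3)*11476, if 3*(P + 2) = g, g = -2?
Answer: -91808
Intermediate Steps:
P = -8/3 (P = -2 + (1/3)*(-2) = -2 - 2/3 = -8/3 ≈ -2.6667)
B(D) = -2 + D**2 - 5*D (B(D) = (D**2 - 5*D) - 2 = -2 + D**2 - 5*D)
B(3)*11476 = (-2 + 3**2 - 5*3)*11476 = (-2 + 9 - 15)*11476 = -8*11476 = -91808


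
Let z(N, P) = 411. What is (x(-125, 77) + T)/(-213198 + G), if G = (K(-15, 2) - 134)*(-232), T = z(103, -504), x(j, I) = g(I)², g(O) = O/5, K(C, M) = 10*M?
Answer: -8102/2334375 ≈ -0.0034707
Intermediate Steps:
g(O) = O/5 (g(O) = O*(⅕) = O/5)
x(j, I) = I²/25 (x(j, I) = (I/5)² = I²/25)
T = 411
G = 26448 (G = (10*2 - 134)*(-232) = (20 - 134)*(-232) = -114*(-232) = 26448)
(x(-125, 77) + T)/(-213198 + G) = ((1/25)*77² + 411)/(-213198 + 26448) = ((1/25)*5929 + 411)/(-186750) = (5929/25 + 411)*(-1/186750) = (16204/25)*(-1/186750) = -8102/2334375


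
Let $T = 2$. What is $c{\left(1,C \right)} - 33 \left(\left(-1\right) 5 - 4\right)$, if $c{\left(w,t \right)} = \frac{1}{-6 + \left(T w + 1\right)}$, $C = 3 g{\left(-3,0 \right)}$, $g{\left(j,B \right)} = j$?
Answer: $\frac{890}{3} \approx 296.67$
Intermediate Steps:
$C = -9$ ($C = 3 \left(-3\right) = -9$)
$c{\left(w,t \right)} = \frac{1}{-5 + 2 w}$ ($c{\left(w,t \right)} = \frac{1}{-6 + \left(2 w + 1\right)} = \frac{1}{-6 + \left(1 + 2 w\right)} = \frac{1}{-5 + 2 w}$)
$c{\left(1,C \right)} - 33 \left(\left(-1\right) 5 - 4\right) = \frac{1}{-5 + 2 \cdot 1} - 33 \left(\left(-1\right) 5 - 4\right) = \frac{1}{-5 + 2} - 33 \left(-5 - 4\right) = \frac{1}{-3} - -297 = - \frac{1}{3} + 297 = \frac{890}{3}$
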